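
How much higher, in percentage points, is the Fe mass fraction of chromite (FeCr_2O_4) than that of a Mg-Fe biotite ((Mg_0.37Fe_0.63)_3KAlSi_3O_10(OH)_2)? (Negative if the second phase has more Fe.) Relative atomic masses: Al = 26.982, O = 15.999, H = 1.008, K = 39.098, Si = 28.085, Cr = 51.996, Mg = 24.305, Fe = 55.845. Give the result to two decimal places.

M(FeCr_2O_4) = 223.833 g/mol, so wt% Fe = 55.845/223.833 × 100 = 24.95%.
M((Mg_0.37Fe_0.63)_3KAlSi_3O_10(OH)_2) = 476.865 g/mol, so wt% Fe = 105.547/476.865 × 100 = 22.13%.
24.95 − 22.13 = 2.82 pp.

2.82 percentage points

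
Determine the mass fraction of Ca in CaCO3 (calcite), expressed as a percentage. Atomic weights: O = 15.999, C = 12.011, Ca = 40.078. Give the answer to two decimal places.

40.04 wt%

Formula mass = 1*40.078 + 1*12.011 + 3*15.999 = 100.086 g/mol, of which 40.078 g is Ca.
So Ca makes up 40.078/100.086 = 0.4004 of the mass, i.e. 40.04%.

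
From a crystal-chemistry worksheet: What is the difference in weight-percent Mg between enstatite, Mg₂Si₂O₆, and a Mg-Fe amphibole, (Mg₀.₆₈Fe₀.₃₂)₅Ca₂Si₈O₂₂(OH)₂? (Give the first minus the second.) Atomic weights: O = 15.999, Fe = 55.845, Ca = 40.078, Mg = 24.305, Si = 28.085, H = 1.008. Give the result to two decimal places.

14.63 percentage points

Mg in Mg₂Si₂O₆: molar mass 200.774 g/mol; 2×24.305 = 48.610 g → 24.21 wt%.
Mg in (Mg₀.₆₈Fe₀.₃₂)₅Ca₂Si₈O₂₂(OH)₂: molar mass 862.817 g/mol; 3.40×24.305 = 82.637 g → 9.58 wt%.
Difference = 24.21 − 9.58 = 14.63 percentage points.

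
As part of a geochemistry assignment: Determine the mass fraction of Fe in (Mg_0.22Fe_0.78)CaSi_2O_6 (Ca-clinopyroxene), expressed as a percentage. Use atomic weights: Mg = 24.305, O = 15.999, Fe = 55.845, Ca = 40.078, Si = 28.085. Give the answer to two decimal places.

Molar mass of (Mg_0.22Fe_0.78)CaSi_2O_6: 0.22×24.305 + 0.78×55.845 + 1×40.078 + 2×28.085 + 6×15.999 = 241.148 g/mol.
Mass of Fe per formula unit: 0.78 × 55.845 = 43.559 g.
Weight fraction Fe = 43.559 / 241.148 = 0.1806.

18.06 mass %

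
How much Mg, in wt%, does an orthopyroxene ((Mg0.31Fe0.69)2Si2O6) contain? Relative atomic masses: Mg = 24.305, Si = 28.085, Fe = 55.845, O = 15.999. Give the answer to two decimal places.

M((Mg0.31Fe0.69)2Si2O6) = 244.299 g/mol.
Mg contributes 0.62 × 24.305 = 15.069 g per mole.
15.069/244.299 = 0.0617 → 6.17%.

6.17 wt%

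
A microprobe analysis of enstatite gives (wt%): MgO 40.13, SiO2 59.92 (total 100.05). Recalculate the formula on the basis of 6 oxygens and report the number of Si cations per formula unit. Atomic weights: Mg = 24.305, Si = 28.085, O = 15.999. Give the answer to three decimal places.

2.001 Si apfu

MgO: 40.13/40.304 = 0.99568 mol → 0.99568 mol Mg, 0.99568 mol O.
SiO2: 59.92/60.083 = 0.99729 mol → 0.99729 mol Si, 1.99458 mol O.
Total oxygen = 2.99026 mol. Normalization factor = 6/2.99026 = 2.00651.
Si per 6 O = 0.99729 × 2.00651 = 2.001.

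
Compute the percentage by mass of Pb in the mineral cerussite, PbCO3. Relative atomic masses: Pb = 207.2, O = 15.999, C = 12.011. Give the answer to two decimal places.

Molar mass of PbCO3: 1×207.2 + 1×12.011 + 3×15.999 = 267.208 g/mol.
Mass of Pb per formula unit: 1 × 207.2 = 207.200 g.
Weight fraction Pb = 207.200 / 267.208 = 0.7754.

77.54 mass %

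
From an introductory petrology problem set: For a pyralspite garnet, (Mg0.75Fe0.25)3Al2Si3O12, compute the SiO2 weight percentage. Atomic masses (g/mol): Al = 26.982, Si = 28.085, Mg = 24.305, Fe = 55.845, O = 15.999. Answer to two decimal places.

42.23 wt%

M((Mg0.75Fe0.25)3Al2Si3O12) = 426.777 g/mol; M(SiO2) = 60.083 g/mol.
Moles SiO2 per formula unit = 3 Si ÷ 1 = 3.0000.
SiO2 fraction = (3.0000 × 60.083) / 426.777 = 180.249/426.777 = 0.4223.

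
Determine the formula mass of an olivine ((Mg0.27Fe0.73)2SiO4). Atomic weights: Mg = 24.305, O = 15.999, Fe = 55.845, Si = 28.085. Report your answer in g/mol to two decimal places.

Mg: 0.54 × 24.305 = 13.1247
Fe: 1.46 × 55.845 = 81.5337
Si: 1 × 28.085 = 28.0850
O: 4 × 15.999 = 63.9960
Summing the contributions gives the formula mass.

186.74 g/mol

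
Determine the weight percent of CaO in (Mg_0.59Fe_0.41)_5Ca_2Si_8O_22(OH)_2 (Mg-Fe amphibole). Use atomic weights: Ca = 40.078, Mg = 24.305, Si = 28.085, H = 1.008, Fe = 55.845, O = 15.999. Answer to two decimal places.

12.79 wt%

M((Mg_0.59Fe_0.41)_5Ca_2Si_8O_22(OH)_2) = 877.010 g/mol; M(CaO) = 56.077 g/mol.
Moles CaO per formula unit = 2 Ca ÷ 1 = 2.0000.
CaO fraction = (2.0000 × 56.077) / 877.010 = 112.154/877.010 = 0.1279.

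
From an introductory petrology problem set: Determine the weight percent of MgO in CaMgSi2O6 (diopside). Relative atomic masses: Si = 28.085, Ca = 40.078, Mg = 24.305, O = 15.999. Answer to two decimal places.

M(CaMgSi2O6) = 216.547 g/mol; M(MgO) = 40.304 g/mol.
Moles MgO per formula unit = 1 Mg ÷ 1 = 1.0000.
MgO fraction = (1.0000 × 40.304) / 216.547 = 40.304/216.547 = 0.1861.

18.61 wt%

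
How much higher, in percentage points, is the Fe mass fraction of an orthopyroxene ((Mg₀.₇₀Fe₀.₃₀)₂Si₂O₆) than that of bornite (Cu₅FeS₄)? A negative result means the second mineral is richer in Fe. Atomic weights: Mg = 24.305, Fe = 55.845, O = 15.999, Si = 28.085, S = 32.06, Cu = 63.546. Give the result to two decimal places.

4.12 percentage points

First mineral: 33.507 g Fe in 219.698 g formula = 15.25 wt% Fe.
Second mineral: 55.845 g Fe in 501.815 g formula = 11.13 wt% Fe.
15.25% − 11.13% gives a difference of 4.12 percentage points.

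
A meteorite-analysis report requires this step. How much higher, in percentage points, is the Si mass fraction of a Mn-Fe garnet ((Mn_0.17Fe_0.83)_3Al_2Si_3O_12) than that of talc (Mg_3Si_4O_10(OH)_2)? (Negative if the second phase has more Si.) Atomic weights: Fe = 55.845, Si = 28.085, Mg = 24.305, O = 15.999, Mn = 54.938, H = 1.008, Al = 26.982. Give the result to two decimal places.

M((Mn_0.17Fe_0.83)_3Al_2Si_3O_12) = 497.279 g/mol, so wt% Si = 84.255/497.279 × 100 = 16.94%.
M(Mg_3Si_4O_10(OH)_2) = 379.259 g/mol, so wt% Si = 112.340/379.259 × 100 = 29.62%.
16.94 − 29.62 = -12.68 pp.

-12.68 percentage points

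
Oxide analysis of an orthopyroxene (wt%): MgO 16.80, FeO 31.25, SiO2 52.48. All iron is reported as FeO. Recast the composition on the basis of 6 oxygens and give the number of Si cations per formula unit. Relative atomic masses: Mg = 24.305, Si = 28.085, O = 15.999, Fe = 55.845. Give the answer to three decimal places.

2.017 Si apfu

16.80 wt% MgO ÷ 40.304 g/mol = 0.41683 mol, giving 0.41683 Mg and 0.41683 O.
31.25 wt% FeO ÷ 71.844 g/mol = 0.43497 mol, giving 0.43497 Fe and 0.43497 O.
52.48 wt% SiO2 ÷ 60.083 g/mol = 0.87346 mol, giving 0.87346 Si and 1.74692 O.
Oxygen sums to 2.59872; scaling by 6/2.59872 = 2.30883 puts the formula on 6 O.
Si: 0.87346 × 2.30883 = 2.017 atoms per formula unit.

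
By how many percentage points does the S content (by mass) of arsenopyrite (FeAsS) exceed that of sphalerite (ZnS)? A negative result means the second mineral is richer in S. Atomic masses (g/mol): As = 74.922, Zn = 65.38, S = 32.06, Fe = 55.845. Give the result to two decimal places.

S in FeAsS: molar mass 162.827 g/mol; 1×32.06 = 32.060 g → 19.69 wt%.
S in ZnS: molar mass 97.440 g/mol; 1×32.06 = 32.060 g → 32.90 wt%.
Difference = 19.69 − 32.90 = -13.21 percentage points.

-13.21 percentage points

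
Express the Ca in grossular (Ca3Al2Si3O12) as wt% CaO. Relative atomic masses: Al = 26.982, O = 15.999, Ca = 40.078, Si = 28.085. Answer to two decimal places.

37.35 wt%

Molar mass of Ca3Al2Si3O12 = 3×40.078 + 2×26.982 + 3×28.085 + 12×15.999 = 450.441 g/mol.
Each formula unit contains 3 Ca, equivalent to 3/1 = 3.0000 mol CaO.
M(CaO) = 1×40.078 + 1×15.999 = 56.077 g/mol.
Mass of CaO per formula unit = 3.0000 × 56.077 = 168.231 g.
CaO wt% = 168.231 / 450.441 × 100 = 37.35%.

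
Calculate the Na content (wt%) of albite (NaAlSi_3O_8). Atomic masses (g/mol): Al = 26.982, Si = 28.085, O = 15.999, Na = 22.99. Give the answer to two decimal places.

M(NaAlSi_3O_8) = 262.219 g/mol.
Na contributes 1 × 22.99 = 22.990 g per mole.
22.990/262.219 = 0.0877 → 8.77%.

8.77 wt%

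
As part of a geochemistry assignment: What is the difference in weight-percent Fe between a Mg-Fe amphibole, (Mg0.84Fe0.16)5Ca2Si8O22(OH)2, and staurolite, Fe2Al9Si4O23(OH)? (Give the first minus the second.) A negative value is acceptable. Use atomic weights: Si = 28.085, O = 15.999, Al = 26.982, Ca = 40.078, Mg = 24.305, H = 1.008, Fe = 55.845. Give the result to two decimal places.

-7.78 percentage points

Fe in (Mg0.84Fe0.16)5Ca2Si8O22(OH)2: molar mass 837.585 g/mol; 0.80×55.845 = 44.676 g → 5.33 wt%.
Fe in Fe2Al9Si4O23(OH): molar mass 851.852 g/mol; 2×55.845 = 111.690 g → 13.11 wt%.
Difference = 5.33 − 13.11 = -7.78 percentage points.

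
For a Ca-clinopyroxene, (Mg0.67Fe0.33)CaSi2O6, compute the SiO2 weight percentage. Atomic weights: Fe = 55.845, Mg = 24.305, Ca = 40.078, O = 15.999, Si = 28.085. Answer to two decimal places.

52.95 wt%

Formula mass = 226.955 g/mol.
2 Si → 2.0000 mol SiO2 per formula unit; M(SiO2) = 60.083, so SiO2 mass = 120.166 g.
120.166/226.955 × 100 = 52.95 wt%.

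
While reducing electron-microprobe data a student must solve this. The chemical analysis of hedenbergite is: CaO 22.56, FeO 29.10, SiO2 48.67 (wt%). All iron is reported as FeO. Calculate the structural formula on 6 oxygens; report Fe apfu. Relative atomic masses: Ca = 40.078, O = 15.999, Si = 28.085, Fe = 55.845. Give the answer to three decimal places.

22.56 wt% CaO ÷ 56.077 g/mol = 0.40230 mol, giving 0.40230 Ca and 0.40230 O.
29.10 wt% FeO ÷ 71.844 g/mol = 0.40504 mol, giving 0.40504 Fe and 0.40504 O.
48.67 wt% SiO2 ÷ 60.083 g/mol = 0.81005 mol, giving 0.81005 Si and 1.62010 O.
Oxygen sums to 2.42744; scaling by 6/2.42744 = 2.47174 puts the formula on 6 O.
Fe: 0.40504 × 2.47174 = 1.001 atoms per formula unit.

1.001 Fe apfu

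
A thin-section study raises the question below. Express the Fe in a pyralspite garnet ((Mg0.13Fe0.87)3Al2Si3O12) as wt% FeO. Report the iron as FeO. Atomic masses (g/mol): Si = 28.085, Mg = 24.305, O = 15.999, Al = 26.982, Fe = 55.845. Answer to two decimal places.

38.63 wt%

Formula mass = 485.441 g/mol.
2.61 Fe → 2.6100 mol FeO per formula unit; M(FeO) = 71.844, so FeO mass = 187.513 g.
187.513/485.441 × 100 = 38.63 wt%.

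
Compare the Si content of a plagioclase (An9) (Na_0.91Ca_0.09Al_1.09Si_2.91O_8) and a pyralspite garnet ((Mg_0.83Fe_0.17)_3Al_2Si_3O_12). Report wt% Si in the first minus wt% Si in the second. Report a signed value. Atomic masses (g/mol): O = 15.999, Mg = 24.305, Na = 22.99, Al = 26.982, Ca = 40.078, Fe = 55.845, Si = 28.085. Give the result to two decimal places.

10.90 percentage points

M(Na_0.91Ca_0.09Al_1.09Si_2.91O_8) = 263.658 g/mol, so wt% Si = 81.727/263.658 × 100 = 31.00%.
M((Mg_0.83Fe_0.17)_3Al_2Si_3O_12) = 419.207 g/mol, so wt% Si = 84.255/419.207 × 100 = 20.10%.
31.00 − 20.10 = 10.90 pp.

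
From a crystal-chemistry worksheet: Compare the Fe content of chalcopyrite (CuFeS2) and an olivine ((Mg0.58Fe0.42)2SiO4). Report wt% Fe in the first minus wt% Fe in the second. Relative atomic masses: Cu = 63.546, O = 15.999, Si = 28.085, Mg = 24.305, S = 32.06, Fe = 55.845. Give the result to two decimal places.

2.37 percentage points

First mineral: 55.845 g Fe in 183.511 g formula = 30.43 wt% Fe.
Second mineral: 46.910 g Fe in 167.185 g formula = 28.06 wt% Fe.
30.43% − 28.06% gives a difference of 2.37 percentage points.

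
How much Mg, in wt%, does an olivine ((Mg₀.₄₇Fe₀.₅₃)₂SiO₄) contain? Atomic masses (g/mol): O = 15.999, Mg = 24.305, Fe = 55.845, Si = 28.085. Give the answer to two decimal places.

13.12 wt%

Formula mass = 0.94·24.305 + 1.06·55.845 + 1·28.085 + 4·15.999 = 174.123 g/mol, of which 22.847 g is Mg.
So Mg makes up 22.847/174.123 = 0.1312 of the mass, i.e. 13.12%.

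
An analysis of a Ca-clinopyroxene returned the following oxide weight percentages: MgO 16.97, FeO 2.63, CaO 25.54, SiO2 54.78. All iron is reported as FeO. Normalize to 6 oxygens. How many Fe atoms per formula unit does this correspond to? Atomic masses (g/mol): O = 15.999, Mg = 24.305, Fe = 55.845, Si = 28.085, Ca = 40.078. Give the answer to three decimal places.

MgO (M=40.304): mol = 0.42105; Mg = 0.42105, O = 0.42105.
FeO (M=71.844): mol = 0.03661; Fe = 0.03661, O = 0.03661.
CaO (M=56.077): mol = 0.45545; Ca = 0.45545, O = 0.45545.
SiO2 (M=60.083): mol = 0.91174; Si = 0.91174, O = 1.82348.
ΣO = 2.73659; factor = 6/ΣO = 2.19251.
Fe apfu = 0.03661 × 2.19251 = 0.080.

0.080 Fe apfu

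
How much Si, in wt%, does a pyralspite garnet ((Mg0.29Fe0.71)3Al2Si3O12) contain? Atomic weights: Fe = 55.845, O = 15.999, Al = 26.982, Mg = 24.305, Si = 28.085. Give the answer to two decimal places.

Formula mass = 0.87×24.305 + 2.13×55.845 + 2×26.982 + 3×28.085 + 12×15.999 = 470.302 g/mol, of which 84.255 g is Si.
So Si makes up 84.255/470.302 = 0.1792 of the mass, i.e. 17.92%.

17.92 wt%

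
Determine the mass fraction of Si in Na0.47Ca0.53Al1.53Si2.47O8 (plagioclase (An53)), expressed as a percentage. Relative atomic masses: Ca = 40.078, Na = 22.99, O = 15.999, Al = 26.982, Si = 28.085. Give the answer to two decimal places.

25.63 weight percent

M(Na0.47Ca0.53Al1.53Si2.47O8) = 270.691 g/mol.
Si contributes 2.47 × 28.085 = 69.370 g per mole.
69.370/270.691 = 0.2563 → 25.63%.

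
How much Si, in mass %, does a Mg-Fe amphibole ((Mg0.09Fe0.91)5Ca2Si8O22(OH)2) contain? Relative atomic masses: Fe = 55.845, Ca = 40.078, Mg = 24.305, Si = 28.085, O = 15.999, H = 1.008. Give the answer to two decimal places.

23.51 mass %

Molar mass of (Mg0.09Fe0.91)5Ca2Si8O22(OH)2: 0.45×24.305 + 4.55×55.845 + 2×40.078 + 8×28.085 + 24×15.999 + 2×1.008 = 955.860 g/mol.
Mass of Si per formula unit: 8 × 28.085 = 224.680 g.
Weight fraction Si = 224.680 / 955.860 = 0.2351.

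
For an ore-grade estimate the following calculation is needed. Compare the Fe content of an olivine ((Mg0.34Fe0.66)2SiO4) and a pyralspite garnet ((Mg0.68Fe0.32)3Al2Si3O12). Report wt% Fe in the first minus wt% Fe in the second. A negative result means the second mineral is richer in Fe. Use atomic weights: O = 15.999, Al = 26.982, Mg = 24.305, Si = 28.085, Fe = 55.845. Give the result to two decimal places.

28.06 percentage points

First mineral: 73.715 g Fe in 182.324 g formula = 40.43 wt% Fe.
Second mineral: 53.611 g Fe in 433.400 g formula = 12.37 wt% Fe.
40.43% − 12.37% gives a difference of 28.06 percentage points.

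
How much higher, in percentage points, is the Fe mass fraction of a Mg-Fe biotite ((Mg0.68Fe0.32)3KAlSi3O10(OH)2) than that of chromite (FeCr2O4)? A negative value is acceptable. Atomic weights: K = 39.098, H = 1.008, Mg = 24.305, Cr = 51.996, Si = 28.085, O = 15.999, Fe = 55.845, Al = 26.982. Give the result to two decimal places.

First mineral: 53.611 g Fe in 447.532 g formula = 11.98 wt% Fe.
Second mineral: 55.845 g Fe in 223.833 g formula = 24.95 wt% Fe.
11.98% − 24.95% gives a difference of -12.97 percentage points.

-12.97 percentage points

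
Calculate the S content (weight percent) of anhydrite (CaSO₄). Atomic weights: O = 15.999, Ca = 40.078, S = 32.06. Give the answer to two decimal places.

23.55 weight percent

Molar mass of CaSO₄: 1*40.078 + 1*32.06 + 4*15.999 = 136.134 g/mol.
Mass of S per formula unit: 1 × 32.06 = 32.060 g.
Weight fraction S = 32.060 / 136.134 = 0.2355.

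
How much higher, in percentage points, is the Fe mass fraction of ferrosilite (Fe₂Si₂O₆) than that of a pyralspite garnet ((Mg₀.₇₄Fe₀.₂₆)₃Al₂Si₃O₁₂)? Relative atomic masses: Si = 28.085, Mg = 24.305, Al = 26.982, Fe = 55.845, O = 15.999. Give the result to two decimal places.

First mineral: 111.690 g Fe in 263.854 g formula = 42.33 wt% Fe.
Second mineral: 43.559 g Fe in 427.723 g formula = 10.18 wt% Fe.
42.33% − 10.18% gives a difference of 32.15 percentage points.

32.15 percentage points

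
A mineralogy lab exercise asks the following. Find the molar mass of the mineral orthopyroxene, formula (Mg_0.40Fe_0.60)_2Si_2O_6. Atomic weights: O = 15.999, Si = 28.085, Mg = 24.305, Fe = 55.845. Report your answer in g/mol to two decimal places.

The formula mass is the sum 0.80*24.305 + 1.20*55.845 + 2*28.085 + 6*15.999.

238.62 g/mol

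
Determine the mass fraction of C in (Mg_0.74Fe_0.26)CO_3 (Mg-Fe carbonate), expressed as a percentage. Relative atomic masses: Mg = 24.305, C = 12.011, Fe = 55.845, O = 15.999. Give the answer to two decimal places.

Molar mass of (Mg_0.74Fe_0.26)CO_3: 0.74*24.305 + 0.26*55.845 + 1*12.011 + 3*15.999 = 92.513 g/mol.
Mass of C per formula unit: 1 × 12.011 = 12.011 g.
Weight fraction C = 12.011 / 92.513 = 0.1298.

12.98 weight percent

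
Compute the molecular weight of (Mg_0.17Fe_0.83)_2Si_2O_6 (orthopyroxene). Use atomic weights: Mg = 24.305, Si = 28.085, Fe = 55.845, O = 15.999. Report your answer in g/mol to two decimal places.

253.13 g/mol

Mg: 0.34 × 24.305 = 8.2637
Fe: 1.66 × 55.845 = 92.7027
Si: 2 × 28.085 = 56.1700
O: 6 × 15.999 = 95.9940
Summing the contributions gives the formula mass.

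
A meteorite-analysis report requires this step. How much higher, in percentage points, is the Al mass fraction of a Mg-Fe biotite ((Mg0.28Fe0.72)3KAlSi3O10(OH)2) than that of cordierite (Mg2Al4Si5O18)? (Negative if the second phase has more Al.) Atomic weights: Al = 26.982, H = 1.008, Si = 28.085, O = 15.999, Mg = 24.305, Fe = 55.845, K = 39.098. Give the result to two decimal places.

Al in (Mg0.28Fe0.72)3KAlSi3O10(OH)2: molar mass 485.380 g/mol; 1×26.982 = 26.982 g → 5.56 wt%.
Al in Mg2Al4Si5O18: molar mass 584.945 g/mol; 4×26.982 = 107.928 g → 18.45 wt%.
Difference = 5.56 − 18.45 = -12.89 percentage points.

-12.89 percentage points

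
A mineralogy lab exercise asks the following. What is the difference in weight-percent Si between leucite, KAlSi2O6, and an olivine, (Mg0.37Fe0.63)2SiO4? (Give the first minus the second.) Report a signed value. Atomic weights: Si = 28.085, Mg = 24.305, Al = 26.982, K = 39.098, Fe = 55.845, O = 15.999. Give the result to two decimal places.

10.17 percentage points

Si in KAlSi2O6: molar mass 218.244 g/mol; 2×28.085 = 56.170 g → 25.74 wt%.
Si in (Mg0.37Fe0.63)2SiO4: molar mass 180.431 g/mol; 1×28.085 = 28.085 g → 15.57 wt%.
Difference = 25.74 − 15.57 = 10.17 percentage points.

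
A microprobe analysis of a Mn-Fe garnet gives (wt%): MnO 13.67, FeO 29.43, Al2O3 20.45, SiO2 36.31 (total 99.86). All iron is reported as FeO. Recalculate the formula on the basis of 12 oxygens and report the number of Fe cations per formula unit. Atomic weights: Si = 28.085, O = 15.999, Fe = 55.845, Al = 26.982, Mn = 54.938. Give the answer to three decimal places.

2.037 Fe apfu

MnO (M=70.937): mol = 0.19271; Mn = 0.19271, O = 0.19271.
FeO (M=71.844): mol = 0.40964; Fe = 0.40964, O = 0.40964.
Al2O3 (M=101.961): mol = 0.20057; Al = 0.40114, O = 0.60171.
SiO2 (M=60.083): mol = 0.60433; Si = 0.60433, O = 1.20866.
ΣO = 2.41272; factor = 12/ΣO = 4.97364.
Fe apfu = 0.40964 × 4.97364 = 2.037.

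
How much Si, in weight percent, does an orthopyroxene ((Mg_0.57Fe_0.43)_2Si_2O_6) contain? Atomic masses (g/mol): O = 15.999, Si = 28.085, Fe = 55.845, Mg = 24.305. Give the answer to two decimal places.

Molar mass of (Mg_0.57Fe_0.43)_2Si_2O_6: 1.14×24.305 + 0.86×55.845 + 2×28.085 + 6×15.999 = 227.898 g/mol.
Mass of Si per formula unit: 2 × 28.085 = 56.170 g.
Weight fraction Si = 56.170 / 227.898 = 0.2465.

24.65 weight percent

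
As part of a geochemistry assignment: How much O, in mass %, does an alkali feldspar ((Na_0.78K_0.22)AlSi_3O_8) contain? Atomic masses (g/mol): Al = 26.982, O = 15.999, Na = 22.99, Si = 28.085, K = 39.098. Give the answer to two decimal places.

Formula mass = 0.78·22.99 + 0.22·39.098 + 1·26.982 + 3·28.085 + 8·15.999 = 265.763 g/mol, of which 127.992 g is O.
So O makes up 127.992/265.763 = 0.4816 of the mass, i.e. 48.16%.

48.16 mass %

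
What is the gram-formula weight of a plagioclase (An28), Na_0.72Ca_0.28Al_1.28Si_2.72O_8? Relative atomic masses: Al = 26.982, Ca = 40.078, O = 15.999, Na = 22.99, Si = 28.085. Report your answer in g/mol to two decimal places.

Na: 0.72 × 22.99 = 16.5528
Ca: 0.28 × 40.078 = 11.2218
Al: 1.28 × 26.982 = 34.5370
Si: 2.72 × 28.085 = 76.3912
O: 8 × 15.999 = 127.9920
Summing the contributions gives the formula mass.

266.69 g/mol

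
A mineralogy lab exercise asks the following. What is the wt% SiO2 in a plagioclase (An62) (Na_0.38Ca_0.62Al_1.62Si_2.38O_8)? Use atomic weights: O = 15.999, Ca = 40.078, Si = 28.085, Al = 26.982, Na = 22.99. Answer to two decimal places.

52.55 wt%

M(Na_0.38Ca_0.62Al_1.62Si_2.38O_8) = 272.130 g/mol; M(SiO2) = 60.083 g/mol.
Moles SiO2 per formula unit = 2.38 Si ÷ 1 = 2.3800.
SiO2 fraction = (2.3800 × 60.083) / 272.130 = 142.998/272.130 = 0.5255.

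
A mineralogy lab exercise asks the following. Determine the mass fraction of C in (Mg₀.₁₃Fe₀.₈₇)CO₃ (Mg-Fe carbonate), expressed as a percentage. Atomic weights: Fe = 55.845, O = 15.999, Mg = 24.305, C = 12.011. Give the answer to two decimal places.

10.75 weight percent

Formula mass = 0.13*24.305 + 0.87*55.845 + 1*12.011 + 3*15.999 = 111.753 g/mol, of which 12.011 g is C.
So C makes up 12.011/111.753 = 0.1075 of the mass, i.e. 10.75%.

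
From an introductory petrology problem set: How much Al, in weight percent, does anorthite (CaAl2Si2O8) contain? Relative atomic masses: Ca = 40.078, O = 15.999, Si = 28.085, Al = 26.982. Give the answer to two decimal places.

19.40 weight percent

Formula mass = 1×40.078 + 2×26.982 + 2×28.085 + 8×15.999 = 278.204 g/mol, of which 53.964 g is Al.
So Al makes up 53.964/278.204 = 0.1940 of the mass, i.e. 19.40%.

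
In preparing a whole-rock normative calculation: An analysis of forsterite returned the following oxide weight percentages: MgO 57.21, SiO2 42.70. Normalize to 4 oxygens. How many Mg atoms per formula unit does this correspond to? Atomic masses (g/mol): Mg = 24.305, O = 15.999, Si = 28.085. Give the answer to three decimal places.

1.999 Mg apfu

MgO (M=40.304): mol = 1.41946; Mg = 1.41946, O = 1.41946.
SiO2 (M=60.083): mol = 0.71068; Si = 0.71068, O = 1.42136.
ΣO = 2.84082; factor = 4/ΣO = 1.40804.
Mg apfu = 1.41946 × 1.40804 = 1.999.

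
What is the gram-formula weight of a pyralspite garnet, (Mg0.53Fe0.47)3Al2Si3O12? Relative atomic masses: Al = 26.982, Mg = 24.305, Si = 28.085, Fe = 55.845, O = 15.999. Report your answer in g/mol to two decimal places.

The formula mass is the sum 1.59*24.305 + 1.41*55.845 + 2*26.982 + 3*28.085 + 12*15.999.

447.59 g/mol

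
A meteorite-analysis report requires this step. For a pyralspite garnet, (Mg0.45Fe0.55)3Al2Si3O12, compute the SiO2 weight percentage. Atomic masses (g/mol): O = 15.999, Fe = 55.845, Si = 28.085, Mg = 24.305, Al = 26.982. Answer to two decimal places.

39.60 wt%

Formula mass = 455.163 g/mol.
3 Si → 3.0000 mol SiO2 per formula unit; M(SiO2) = 60.083, so SiO2 mass = 180.249 g.
180.249/455.163 × 100 = 39.60 wt%.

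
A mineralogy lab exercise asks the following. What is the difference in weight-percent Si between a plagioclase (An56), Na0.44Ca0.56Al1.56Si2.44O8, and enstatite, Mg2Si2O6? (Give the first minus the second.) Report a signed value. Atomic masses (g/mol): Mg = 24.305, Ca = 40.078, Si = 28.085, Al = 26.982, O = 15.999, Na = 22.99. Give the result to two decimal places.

-2.71 percentage points

M(Na0.44Ca0.56Al1.56Si2.44O8) = 271.171 g/mol, so wt% Si = 68.527/271.171 × 100 = 25.27%.
M(Mg2Si2O6) = 200.774 g/mol, so wt% Si = 56.170/200.774 × 100 = 27.98%.
25.27 − 27.98 = -2.71 pp.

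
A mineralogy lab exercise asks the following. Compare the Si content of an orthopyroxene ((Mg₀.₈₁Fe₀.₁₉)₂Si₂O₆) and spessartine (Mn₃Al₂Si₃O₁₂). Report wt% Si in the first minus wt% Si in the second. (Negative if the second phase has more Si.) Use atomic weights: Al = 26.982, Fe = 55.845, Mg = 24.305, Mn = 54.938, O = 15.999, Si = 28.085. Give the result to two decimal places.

Si in (Mg₀.₈₁Fe₀.₁₉)₂Si₂O₆: molar mass 212.759 g/mol; 2×28.085 = 56.170 g → 26.40 wt%.
Si in Mn₃Al₂Si₃O₁₂: molar mass 495.021 g/mol; 3×28.085 = 84.255 g → 17.02 wt%.
Difference = 26.40 − 17.02 = 9.38 percentage points.

9.38 percentage points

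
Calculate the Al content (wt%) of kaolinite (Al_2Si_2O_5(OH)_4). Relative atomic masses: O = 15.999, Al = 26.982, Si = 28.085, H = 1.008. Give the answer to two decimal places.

20.90 wt%

Formula mass = 2×26.982 + 2×28.085 + 9×15.999 + 4×1.008 = 258.157 g/mol, of which 53.964 g is Al.
So Al makes up 53.964/258.157 = 0.2090 of the mass, i.e. 20.90%.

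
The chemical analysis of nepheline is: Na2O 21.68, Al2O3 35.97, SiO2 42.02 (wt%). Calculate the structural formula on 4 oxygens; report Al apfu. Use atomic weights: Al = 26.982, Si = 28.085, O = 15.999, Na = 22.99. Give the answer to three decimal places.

1.005 Al apfu

Na2O: 21.68/61.979 = 0.34980 mol → 0.69960 mol Na, 0.34980 mol O.
Al2O3: 35.97/101.961 = 0.35278 mol → 0.70556 mol Al, 1.05834 mol O.
SiO2: 42.02/60.083 = 0.69937 mol → 0.69937 mol Si, 1.39874 mol O.
Total oxygen = 2.80688 mol. Normalization factor = 4/2.80688 = 1.42507.
Al per 4 O = 0.70556 × 1.42507 = 1.005.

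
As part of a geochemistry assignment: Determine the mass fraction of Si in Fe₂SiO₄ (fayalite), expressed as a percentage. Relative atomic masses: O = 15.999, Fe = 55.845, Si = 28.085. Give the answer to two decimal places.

Formula mass = 2*55.845 + 1*28.085 + 4*15.999 = 203.771 g/mol, of which 28.085 g is Si.
So Si makes up 28.085/203.771 = 0.1378 of the mass, i.e. 13.78%.

13.78 weight percent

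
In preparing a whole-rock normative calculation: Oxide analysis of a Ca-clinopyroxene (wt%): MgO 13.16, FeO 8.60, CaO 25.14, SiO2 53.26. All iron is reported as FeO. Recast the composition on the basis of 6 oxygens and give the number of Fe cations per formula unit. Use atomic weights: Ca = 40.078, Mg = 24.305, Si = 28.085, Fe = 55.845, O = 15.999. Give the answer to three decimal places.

MgO (M=40.304): mol = 0.32652; Mg = 0.32652, O = 0.32652.
FeO (M=71.844): mol = 0.11970; Fe = 0.11970, O = 0.11970.
CaO (M=56.077): mol = 0.44831; Ca = 0.44831, O = 0.44831.
SiO2 (M=60.083): mol = 0.88644; Si = 0.88644, O = 1.77288.
ΣO = 2.66741; factor = 6/ΣO = 2.24937.
Fe apfu = 0.11970 × 2.24937 = 0.269.

0.269 Fe apfu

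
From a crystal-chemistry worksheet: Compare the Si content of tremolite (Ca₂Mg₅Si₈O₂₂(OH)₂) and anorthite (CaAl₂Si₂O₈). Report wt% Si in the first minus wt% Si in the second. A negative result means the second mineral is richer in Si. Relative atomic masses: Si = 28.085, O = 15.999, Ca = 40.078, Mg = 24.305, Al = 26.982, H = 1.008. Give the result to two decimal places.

7.47 percentage points

M(Ca₂Mg₅Si₈O₂₂(OH)₂) = 812.353 g/mol, so wt% Si = 224.680/812.353 × 100 = 27.66%.
M(CaAl₂Si₂O₈) = 278.204 g/mol, so wt% Si = 56.170/278.204 × 100 = 20.19%.
27.66 − 20.19 = 7.47 pp.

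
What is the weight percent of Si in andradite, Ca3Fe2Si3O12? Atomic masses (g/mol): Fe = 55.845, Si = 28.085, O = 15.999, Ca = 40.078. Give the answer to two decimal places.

Molar mass of Ca3Fe2Si3O12: 3*40.078 + 2*55.845 + 3*28.085 + 12*15.999 = 508.167 g/mol.
Mass of Si per formula unit: 3 × 28.085 = 84.255 g.
Weight fraction Si = 84.255 / 508.167 = 0.1658.

16.58 wt%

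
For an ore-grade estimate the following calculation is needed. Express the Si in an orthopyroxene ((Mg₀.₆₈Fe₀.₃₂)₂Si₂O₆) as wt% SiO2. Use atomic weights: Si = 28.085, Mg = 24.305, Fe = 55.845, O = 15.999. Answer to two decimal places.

Formula mass = 220.960 g/mol.
2 Si → 2.0000 mol SiO2 per formula unit; M(SiO2) = 60.083, so SiO2 mass = 120.166 g.
120.166/220.960 × 100 = 54.38 wt%.

54.38 wt%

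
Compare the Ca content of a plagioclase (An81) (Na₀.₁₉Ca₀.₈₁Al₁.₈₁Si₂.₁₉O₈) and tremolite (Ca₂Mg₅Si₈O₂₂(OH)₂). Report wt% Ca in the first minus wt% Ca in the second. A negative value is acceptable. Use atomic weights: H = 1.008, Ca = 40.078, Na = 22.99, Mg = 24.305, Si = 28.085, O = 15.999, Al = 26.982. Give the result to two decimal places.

M(Na₀.₁₉Ca₀.₈₁Al₁.₈₁Si₂.₁₉O₈) = 275.167 g/mol, so wt% Ca = 32.463/275.167 × 100 = 11.80%.
M(Ca₂Mg₅Si₈O₂₂(OH)₂) = 812.353 g/mol, so wt% Ca = 80.156/812.353 × 100 = 9.87%.
11.80 − 9.87 = 1.93 pp.

1.93 percentage points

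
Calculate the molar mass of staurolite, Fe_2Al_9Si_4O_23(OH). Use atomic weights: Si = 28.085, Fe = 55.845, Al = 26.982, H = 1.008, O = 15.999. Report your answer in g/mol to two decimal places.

Fe: 2 × 55.845 = 111.6900
Al: 9 × 26.982 = 242.8380
Si: 4 × 28.085 = 112.3400
O: 24 × 15.999 = 383.9760
H: 1 × 1.008 = 1.0080
Summing the contributions gives the formula mass.

851.85 g/mol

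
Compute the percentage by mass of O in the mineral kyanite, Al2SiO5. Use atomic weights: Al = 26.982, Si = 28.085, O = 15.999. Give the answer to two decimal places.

49.37 mass %

Molar mass of Al2SiO5: 2×26.982 + 1×28.085 + 5×15.999 = 162.044 g/mol.
Mass of O per formula unit: 5 × 15.999 = 79.995 g.
Weight fraction O = 79.995 / 162.044 = 0.4937.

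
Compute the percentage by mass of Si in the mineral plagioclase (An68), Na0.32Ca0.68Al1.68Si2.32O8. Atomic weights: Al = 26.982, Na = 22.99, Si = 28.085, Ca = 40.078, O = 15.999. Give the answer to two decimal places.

Formula mass = 0.32·22.99 + 0.68·40.078 + 1.68·26.982 + 2.32·28.085 + 8·15.999 = 273.089 g/mol, of which 65.157 g is Si.
So Si makes up 65.157/273.089 = 0.2386 of the mass, i.e. 23.86%.

23.86 wt%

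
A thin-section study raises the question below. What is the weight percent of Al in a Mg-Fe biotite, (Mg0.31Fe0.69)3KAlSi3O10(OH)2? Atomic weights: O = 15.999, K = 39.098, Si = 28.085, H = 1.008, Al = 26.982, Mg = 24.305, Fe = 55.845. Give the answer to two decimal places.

5.59 wt%

M((Mg0.31Fe0.69)3KAlSi3O10(OH)2) = 482.542 g/mol.
Al contributes 1 × 26.982 = 26.982 g per mole.
26.982/482.542 = 0.0559 → 5.59%.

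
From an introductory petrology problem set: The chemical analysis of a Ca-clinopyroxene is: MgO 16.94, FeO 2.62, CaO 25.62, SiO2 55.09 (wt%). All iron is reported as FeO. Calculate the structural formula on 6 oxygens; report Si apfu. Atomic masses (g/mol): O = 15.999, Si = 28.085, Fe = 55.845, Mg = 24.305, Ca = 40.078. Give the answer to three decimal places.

2.002 Si apfu

MgO: 16.94/40.304 = 0.42031 mol → 0.42031 mol Mg, 0.42031 mol O.
FeO: 2.62/71.844 = 0.03647 mol → 0.03647 mol Fe, 0.03647 mol O.
CaO: 25.62/56.077 = 0.45687 mol → 0.45687 mol Ca, 0.45687 mol O.
SiO2: 55.09/60.083 = 0.91690 mol → 0.91690 mol Si, 1.83380 mol O.
Total oxygen = 2.74745 mol. Normalization factor = 6/2.74745 = 2.18384.
Si per 6 O = 0.91690 × 2.18384 = 2.002.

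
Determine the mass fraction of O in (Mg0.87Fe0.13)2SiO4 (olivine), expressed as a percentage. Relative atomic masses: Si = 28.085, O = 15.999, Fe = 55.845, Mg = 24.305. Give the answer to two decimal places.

M((Mg0.87Fe0.13)2SiO4) = 148.891 g/mol.
O contributes 4 × 15.999 = 63.996 g per mole.
63.996/148.891 = 0.4298 → 42.98%.

42.98 mass %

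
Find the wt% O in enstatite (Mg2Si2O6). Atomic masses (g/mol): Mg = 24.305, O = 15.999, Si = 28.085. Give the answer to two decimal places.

47.81 wt%

Formula mass = 2×24.305 + 2×28.085 + 6×15.999 = 200.774 g/mol, of which 95.994 g is O.
So O makes up 95.994/200.774 = 0.4781 of the mass, i.e. 47.81%.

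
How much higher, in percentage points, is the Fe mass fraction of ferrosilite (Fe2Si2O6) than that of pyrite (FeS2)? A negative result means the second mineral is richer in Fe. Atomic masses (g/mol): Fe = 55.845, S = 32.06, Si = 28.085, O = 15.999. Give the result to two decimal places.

First mineral: 111.690 g Fe in 263.854 g formula = 42.33 wt% Fe.
Second mineral: 55.845 g Fe in 119.965 g formula = 46.55 wt% Fe.
42.33% − 46.55% gives a difference of -4.22 percentage points.

-4.22 percentage points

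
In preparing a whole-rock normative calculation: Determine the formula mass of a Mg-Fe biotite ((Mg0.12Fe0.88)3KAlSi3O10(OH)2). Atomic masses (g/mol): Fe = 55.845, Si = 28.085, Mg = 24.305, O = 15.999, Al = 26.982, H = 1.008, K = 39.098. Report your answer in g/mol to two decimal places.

500.52 g/mol

M = 0.36·24.305 + 2.64·55.845 + 1·39.098 + 1·26.982 + 3·28.085 + 12·15.999 + 2·1.008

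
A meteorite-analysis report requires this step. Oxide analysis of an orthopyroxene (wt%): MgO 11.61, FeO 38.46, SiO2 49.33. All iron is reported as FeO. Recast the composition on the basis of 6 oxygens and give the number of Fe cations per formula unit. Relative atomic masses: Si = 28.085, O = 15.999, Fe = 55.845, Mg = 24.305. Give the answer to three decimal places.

MgO: 11.61/40.304 = 0.28806 mol → 0.28806 mol Mg, 0.28806 mol O.
FeO: 38.46/71.844 = 0.53533 mol → 0.53533 mol Fe, 0.53533 mol O.
SiO2: 49.33/60.083 = 0.82103 mol → 0.82103 mol Si, 1.64206 mol O.
Total oxygen = 2.46545 mol. Normalization factor = 6/2.46545 = 2.43363.
Fe per 6 O = 0.53533 × 2.43363 = 1.303.

1.303 Fe apfu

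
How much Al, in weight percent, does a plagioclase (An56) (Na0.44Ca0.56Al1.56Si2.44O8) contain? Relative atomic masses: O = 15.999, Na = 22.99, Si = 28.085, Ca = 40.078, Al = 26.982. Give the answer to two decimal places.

15.52 weight percent

Formula mass = 0.44·22.99 + 0.56·40.078 + 1.56·26.982 + 2.44·28.085 + 8·15.999 = 271.171 g/mol, of which 42.092 g is Al.
So Al makes up 42.092/271.171 = 0.1552 of the mass, i.e. 15.52%.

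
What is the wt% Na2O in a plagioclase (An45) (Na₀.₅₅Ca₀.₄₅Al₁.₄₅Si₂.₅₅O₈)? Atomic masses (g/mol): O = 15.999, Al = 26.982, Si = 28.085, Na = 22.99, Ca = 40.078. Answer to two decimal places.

Molar mass of Na₀.₅₅Ca₀.₄₅Al₁.₄₅Si₂.₅₅O₈ = 0.55×22.99 + 0.45×40.078 + 1.45×26.982 + 2.55×28.085 + 8×15.999 = 269.412 g/mol.
Each formula unit contains 0.55 Na, equivalent to 0.55/2 = 0.2750 mol Na2O.
M(Na2O) = 2×22.99 + 1×15.999 = 61.979 g/mol.
Mass of Na2O per formula unit = 0.2750 × 61.979 = 17.044 g.
Na2O wt% = 17.044 / 269.412 × 100 = 6.33%.

6.33 wt%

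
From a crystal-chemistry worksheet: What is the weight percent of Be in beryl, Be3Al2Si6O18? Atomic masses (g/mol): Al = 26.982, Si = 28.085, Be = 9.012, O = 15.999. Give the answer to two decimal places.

5.03 mass %

M(Be3Al2Si6O18) = 537.492 g/mol.
Be contributes 3 × 9.012 = 27.036 g per mole.
27.036/537.492 = 0.0503 → 5.03%.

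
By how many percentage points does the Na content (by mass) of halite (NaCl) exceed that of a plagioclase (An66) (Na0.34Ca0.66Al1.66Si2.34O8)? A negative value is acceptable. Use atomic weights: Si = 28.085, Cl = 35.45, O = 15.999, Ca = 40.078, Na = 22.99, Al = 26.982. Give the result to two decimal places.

36.47 percentage points

Na in NaCl: molar mass 58.440 g/mol; 1×22.99 = 22.990 g → 39.34 wt%.
Na in Na0.34Ca0.66Al1.66Si2.34O8: molar mass 272.769 g/mol; 0.34×22.99 = 7.817 g → 2.87 wt%.
Difference = 39.34 − 2.87 = 36.47 percentage points.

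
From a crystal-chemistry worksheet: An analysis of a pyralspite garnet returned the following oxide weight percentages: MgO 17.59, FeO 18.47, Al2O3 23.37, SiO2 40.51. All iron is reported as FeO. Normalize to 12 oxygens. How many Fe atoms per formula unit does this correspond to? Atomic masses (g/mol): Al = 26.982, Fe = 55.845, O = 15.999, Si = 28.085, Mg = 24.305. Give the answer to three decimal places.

1.130 Fe apfu

17.59 wt% MgO ÷ 40.304 g/mol = 0.43643 mol, giving 0.43643 Mg and 0.43643 O.
18.47 wt% FeO ÷ 71.844 g/mol = 0.25708 mol, giving 0.25708 Fe and 0.25708 O.
23.37 wt% Al2O3 ÷ 101.961 g/mol = 0.22921 mol, giving 0.45842 Al and 0.68763 O.
40.51 wt% SiO2 ÷ 60.083 g/mol = 0.67423 mol, giving 0.67423 Si and 1.34846 O.
Oxygen sums to 2.72960; scaling by 12/2.72960 = 4.39625 puts the formula on 12 O.
Fe: 0.25708 × 4.39625 = 1.130 atoms per formula unit.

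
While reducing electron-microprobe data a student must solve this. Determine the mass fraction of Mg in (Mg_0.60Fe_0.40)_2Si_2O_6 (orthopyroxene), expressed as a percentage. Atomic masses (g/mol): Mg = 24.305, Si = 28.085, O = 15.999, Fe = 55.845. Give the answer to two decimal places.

12.90 mass %

Molar mass of (Mg_0.60Fe_0.40)_2Si_2O_6: 1.20·24.305 + 0.80·55.845 + 2·28.085 + 6·15.999 = 226.006 g/mol.
Mass of Mg per formula unit: 1.20 × 24.305 = 29.166 g.
Weight fraction Mg = 29.166 / 226.006 = 0.1290.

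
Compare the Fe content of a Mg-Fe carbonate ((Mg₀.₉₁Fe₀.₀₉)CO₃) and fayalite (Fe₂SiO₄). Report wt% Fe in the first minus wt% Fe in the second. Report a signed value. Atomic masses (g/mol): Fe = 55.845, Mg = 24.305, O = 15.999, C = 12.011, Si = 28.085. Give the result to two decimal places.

First mineral: 5.026 g Fe in 87.152 g formula = 5.77 wt% Fe.
Second mineral: 111.690 g Fe in 203.771 g formula = 54.81 wt% Fe.
5.77% − 54.81% gives a difference of -49.04 percentage points.

-49.04 percentage points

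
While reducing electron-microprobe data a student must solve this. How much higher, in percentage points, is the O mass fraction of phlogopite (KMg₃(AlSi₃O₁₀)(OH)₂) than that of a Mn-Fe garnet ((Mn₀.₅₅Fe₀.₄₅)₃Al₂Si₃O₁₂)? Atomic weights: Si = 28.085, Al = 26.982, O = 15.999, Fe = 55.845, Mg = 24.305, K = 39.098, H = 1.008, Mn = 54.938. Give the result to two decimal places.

7.32 percentage points

O in KMg₃(AlSi₃O₁₀)(OH)₂: molar mass 417.254 g/mol; 12×15.999 = 191.988 g → 46.01 wt%.
O in (Mn₀.₅₅Fe₀.₄₅)₃Al₂Si₃O₁₂: molar mass 496.245 g/mol; 12×15.999 = 191.988 g → 38.69 wt%.
Difference = 46.01 − 38.69 = 7.32 percentage points.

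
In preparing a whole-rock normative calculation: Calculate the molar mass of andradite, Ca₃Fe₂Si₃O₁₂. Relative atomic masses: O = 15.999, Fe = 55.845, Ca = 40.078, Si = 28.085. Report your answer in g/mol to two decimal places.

The formula mass is the sum 3×40.078 + 2×55.845 + 3×28.085 + 12×15.999.

508.17 g/mol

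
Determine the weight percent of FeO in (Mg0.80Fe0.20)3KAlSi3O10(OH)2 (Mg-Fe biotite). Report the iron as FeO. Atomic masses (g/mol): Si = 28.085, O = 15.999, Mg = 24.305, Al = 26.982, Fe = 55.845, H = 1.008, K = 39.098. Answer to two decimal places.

9.88 wt%

M((Mg0.80Fe0.20)3KAlSi3O10(OH)2) = 436.178 g/mol; M(FeO) = 71.844 g/mol.
Moles FeO per formula unit = 0.60 Fe ÷ 1 = 0.6000.
FeO fraction = (0.6000 × 71.844) / 436.178 = 43.106/436.178 = 0.0988.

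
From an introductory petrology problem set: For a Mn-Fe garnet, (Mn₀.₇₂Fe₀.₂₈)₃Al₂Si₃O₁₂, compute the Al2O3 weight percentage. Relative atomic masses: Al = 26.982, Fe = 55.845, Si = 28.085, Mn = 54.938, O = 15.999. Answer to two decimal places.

M((Mn₀.₇₂Fe₀.₂₈)₃Al₂Si₃O₁₂) = 495.783 g/mol; M(Al2O3) = 101.961 g/mol.
Moles Al2O3 per formula unit = 2 Al ÷ 2 = 1.0000.
Al2O3 fraction = (1.0000 × 101.961) / 495.783 = 101.961/495.783 = 0.2057.

20.57 wt%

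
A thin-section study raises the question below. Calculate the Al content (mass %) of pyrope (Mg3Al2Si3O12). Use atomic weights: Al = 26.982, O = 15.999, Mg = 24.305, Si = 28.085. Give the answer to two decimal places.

13.39 mass %

Molar mass of Mg3Al2Si3O12: 3×24.305 + 2×26.982 + 3×28.085 + 12×15.999 = 403.122 g/mol.
Mass of Al per formula unit: 2 × 26.982 = 53.964 g.
Weight fraction Al = 53.964 / 403.122 = 0.1339.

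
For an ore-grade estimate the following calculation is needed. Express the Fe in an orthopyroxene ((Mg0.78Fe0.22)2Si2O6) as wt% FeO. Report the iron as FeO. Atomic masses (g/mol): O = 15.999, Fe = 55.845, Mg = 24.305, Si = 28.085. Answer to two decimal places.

M((Mg0.78Fe0.22)2Si2O6) = 214.652 g/mol; M(FeO) = 71.844 g/mol.
Moles FeO per formula unit = 0.44 Fe ÷ 1 = 0.4400.
FeO fraction = (0.4400 × 71.844) / 214.652 = 31.611/214.652 = 0.1473.

14.73 wt%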